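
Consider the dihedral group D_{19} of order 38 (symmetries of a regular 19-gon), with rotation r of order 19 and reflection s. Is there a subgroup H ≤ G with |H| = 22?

22 does not divide |G| = 38, so by Lagrange no subgroup of order 22 exists.

No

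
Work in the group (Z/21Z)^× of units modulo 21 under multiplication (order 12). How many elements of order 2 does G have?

The elements of order 2 are: 8, 13, 20.
That's 3.

3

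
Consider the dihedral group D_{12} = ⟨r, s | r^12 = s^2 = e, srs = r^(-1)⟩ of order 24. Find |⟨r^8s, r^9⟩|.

8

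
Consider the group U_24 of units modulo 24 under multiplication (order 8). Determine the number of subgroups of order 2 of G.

7

|G| = 8 and 2 | 8, so subgroups of order 2 are possible by Lagrange.
The subgroups of order 2 are: {1, 11}; {1, 13}; {1, 17}; {1, 19}; … (7 in all).
So G has 7 subgroups of order 2.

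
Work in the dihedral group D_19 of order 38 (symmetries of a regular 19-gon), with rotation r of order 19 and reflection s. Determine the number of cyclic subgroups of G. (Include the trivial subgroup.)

21

Group the elements of G by the cyclic subgroup they generate; each cyclic subgroup of order d accounts for φ(d) elements.
Cyclic subgroups by order — order 1: 1; order 2: 19; order 19: 1.
Total: 21.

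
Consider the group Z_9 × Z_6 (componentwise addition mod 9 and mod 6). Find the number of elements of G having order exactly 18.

18

An element (a,b) has order lcm(ord(a), ord(b)); count pairs with lcm equal to 18.
Enumerating gives 18 such elements.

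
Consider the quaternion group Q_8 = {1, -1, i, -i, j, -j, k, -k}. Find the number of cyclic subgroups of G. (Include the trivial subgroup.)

5

Each element a generates a cyclic subgroup ⟨a⟩; distinct elements may generate the same one (a cyclic group of order d has φ(d) generators).
Cyclic subgroups by order — order 1: 1; order 2: 1; order 4: 3.
Total: 5.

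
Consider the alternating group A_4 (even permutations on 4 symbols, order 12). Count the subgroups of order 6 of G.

0

|G| = 12 and 6 | 12, so subgroups of order 6 are possible by Lagrange.
Checking all subgroups of G, none has order 6.
So G has 0 subgroups of order 6.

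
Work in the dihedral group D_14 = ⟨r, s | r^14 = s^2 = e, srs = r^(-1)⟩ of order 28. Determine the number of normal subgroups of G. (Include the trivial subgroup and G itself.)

7

G has 28 subgroups. Checking conjugation-invariance by order — order 1: 1/1 normal; order 2: 1/15 normal; order 4: 0/7 normal; order 7: 1/1 normal; order 14: 3/3 normal; order 28: 1/1 normal.
Total normal subgroups: 7.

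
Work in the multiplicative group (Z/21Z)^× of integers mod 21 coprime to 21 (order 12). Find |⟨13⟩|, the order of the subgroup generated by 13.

2

Compute successive powers of 13 mod 21: 13, 1; 13^2 ≡ 1 (mod 21).
So |⟨13⟩| = 2.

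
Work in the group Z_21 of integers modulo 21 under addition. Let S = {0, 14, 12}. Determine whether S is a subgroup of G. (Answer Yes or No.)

No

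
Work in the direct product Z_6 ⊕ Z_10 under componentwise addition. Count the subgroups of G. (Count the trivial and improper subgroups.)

|G| = 60, so by Lagrange every subgroup order divides 60. Divisors: 1, 2, 3, 4, 5, 6, 10, 12, 15, 20, 30, 60.
Subgroups by order — order 1: 1; order 2: 3; order 3: 1; order 4: 1; order 5: 1; order 6: 3; order 10: 3; order 12: 1; order 15: 1; order 20: 1; order 30: 3; order 60: 1.
Total: 1 + 3 + 1 + 1 + 1 + 3 + 3 + 1 + 1 + 1 + 3 + 1 = 20.

20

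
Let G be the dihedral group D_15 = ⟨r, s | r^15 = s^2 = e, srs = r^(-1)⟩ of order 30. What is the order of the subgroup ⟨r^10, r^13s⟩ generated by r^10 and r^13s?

6

|⟨r^10⟩| = 3 and |⟨r^13s⟩| = 2, so |H| is a multiple of lcm(3, 2) = 6 and divides |G| = 30.
Closing under the operation: H = {e, r^5, r^10, r^3s, r^8s, r^13s}, so |H| = 6.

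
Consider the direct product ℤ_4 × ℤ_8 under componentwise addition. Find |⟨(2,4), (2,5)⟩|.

|⟨(2,4)⟩| = 2 and |⟨(2,5)⟩| = 8, so |H| is a multiple of lcm(2, 8) = 8 and divides |G| = 32.
Closing under the operation: H = {(0,0), (0,1), (0,2), (0,3), (0,4), (0,5), (0,6), (0,7), (2,0), (2,1), (2,2), (2,3), (2,4), (2,5), (2,6), (2,7)}, so |H| = 16.

16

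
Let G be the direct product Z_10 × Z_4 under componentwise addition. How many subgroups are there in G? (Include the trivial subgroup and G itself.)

|G| = 40, so by Lagrange every subgroup order divides 40. Divisors: 1, 2, 4, 5, 8, 10, 20, 40.
Subgroups by order — order 1: 1; order 2: 3; order 4: 3; order 5: 1; order 8: 1; order 10: 3; order 20: 3; order 40: 1.
Total: 1 + 3 + 3 + 1 + 1 + 3 + 3 + 1 = 16.

16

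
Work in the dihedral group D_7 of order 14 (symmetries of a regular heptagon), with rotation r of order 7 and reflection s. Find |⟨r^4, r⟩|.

|⟨r^4⟩| = 7 and |⟨r⟩| = 7, so |H| is a multiple of lcm(7, 7) = 7 and divides |G| = 14.
Closing under the operation: H = {e, r, r^2, r^3, r^4, r^5, r^6}, so |H| = 7.

7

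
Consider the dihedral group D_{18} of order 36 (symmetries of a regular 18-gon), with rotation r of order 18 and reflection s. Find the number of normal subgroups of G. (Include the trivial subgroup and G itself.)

9

G has 45 subgroups. Checking conjugation-invariance by order — order 1: 1/1 normal; order 2: 1/19 normal; order 3: 1/1 normal; order 4: 0/9 normal; order 6: 1/7 normal; order 9: 1/1 normal; order 12: 0/3 normal; order 18: 3/3 normal; order 36: 1/1 normal.
Total normal subgroups: 9.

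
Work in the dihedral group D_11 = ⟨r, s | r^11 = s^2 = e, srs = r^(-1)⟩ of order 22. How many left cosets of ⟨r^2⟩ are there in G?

2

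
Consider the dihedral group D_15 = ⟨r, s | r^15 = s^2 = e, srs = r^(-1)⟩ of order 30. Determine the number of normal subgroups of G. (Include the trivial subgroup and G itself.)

5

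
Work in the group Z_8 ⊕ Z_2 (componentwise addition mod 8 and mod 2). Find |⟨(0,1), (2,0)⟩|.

8

|⟨(0,1)⟩| = 2 and |⟨(2,0)⟩| = 4, so |H| is a multiple of lcm(2, 4) = 4 and divides |G| = 16.
Closing under the operation: H = {(0,0), (0,1), (2,0), (2,1), (4,0), (4,1), (6,0), (6,1)}, so |H| = 8.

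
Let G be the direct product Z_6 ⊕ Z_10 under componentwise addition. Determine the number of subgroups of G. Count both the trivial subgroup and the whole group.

|G| = 60, so by Lagrange every subgroup order divides 60. Divisors: 1, 2, 3, 4, 5, 6, 10, 12, 15, 20, 30, 60.
Subgroups by order — order 1: 1; order 2: 3; order 3: 1; order 4: 1; order 5: 1; order 6: 3; order 10: 3; order 12: 1; order 15: 1; order 20: 1; order 30: 3; order 60: 1.
Total: 1 + 3 + 1 + 1 + 1 + 3 + 3 + 1 + 1 + 1 + 3 + 1 = 20.

20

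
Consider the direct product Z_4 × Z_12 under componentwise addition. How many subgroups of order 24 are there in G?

3

|G| = 48 and 24 | 48, so subgroups of order 24 are possible by Lagrange.
The subgroups of order 24 are: {(0,0), (0,1), (0,2), (0,3), (0,4), (0,5), (0,6), (0,7), (0,8), (0,9), (0,10), (0,11), (2,0), (2,1), (2,2), (2,3), (2,4), (2,5), (2,6), (2,7), (2,8), (2,9), (2,10), (2,11)}; {(0,0), (0,2), (0,4), (0,6), (0,8), (0,10), (1,0), (1,2), (1,4), (1,6), (1,8), (1,10), (2,0), (2,2), (2,4), (2,6), (2,8), (2,10), (3,0), (3,2), (3,4), (3,6), (3,8), (3,10)}; {(0,0), (0,2), (0,4), (0,6), (0,8), (0,10), (1,1), (1,3), (1,5), (1,7), (1,9), (1,11), (2,0), (2,2), (2,4), (2,6), (2,8), (2,10), (3,1), (3,3), (3,5), (3,7), (3,9), (3,11)}.
So G has 3 subgroups of order 24.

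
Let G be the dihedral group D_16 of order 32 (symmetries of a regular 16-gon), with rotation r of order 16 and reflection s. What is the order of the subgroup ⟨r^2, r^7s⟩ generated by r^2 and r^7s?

|⟨r^2⟩| = 8 and |⟨r^7s⟩| = 2, so |H| is a multiple of lcm(8, 2) = 8 and divides |G| = 32.
Closing under the operation: H = {e, r^2, r^4, r^6, r^8, r^10, r^12, r^14, rs, r^3s, r^5s, r^7s, r^9s, r^11s, r^13s, r^15s}, so |H| = 16.

16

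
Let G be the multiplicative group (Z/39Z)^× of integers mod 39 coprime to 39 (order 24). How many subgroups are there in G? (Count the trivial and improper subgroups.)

16

|G| = 24, so by Lagrange every subgroup order divides 24. Divisors: 1, 2, 3, 4, 6, 8, 12, 24.
Subgroups by order — order 1: 1; order 2: 3; order 3: 1; order 4: 3; order 6: 3; order 8: 1; order 12: 3; order 24: 1.
Total: 1 + 3 + 1 + 3 + 3 + 1 + 3 + 1 = 16.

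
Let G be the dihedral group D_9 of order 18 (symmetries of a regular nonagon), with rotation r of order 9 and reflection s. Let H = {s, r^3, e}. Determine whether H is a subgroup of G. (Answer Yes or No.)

No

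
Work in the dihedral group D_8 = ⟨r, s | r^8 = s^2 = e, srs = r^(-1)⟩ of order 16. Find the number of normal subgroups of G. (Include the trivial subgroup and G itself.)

G has 19 subgroups. Checking conjugation-invariance by order — order 1: 1/1 normal; order 2: 1/9 normal; order 4: 1/5 normal; order 8: 3/3 normal; order 16: 1/1 normal.
Total normal subgroups: 7.

7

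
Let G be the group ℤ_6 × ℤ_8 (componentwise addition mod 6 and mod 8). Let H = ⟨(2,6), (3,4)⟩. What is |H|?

24

|⟨(2,6)⟩| = 12 and |⟨(3,4)⟩| = 2, so |H| is a multiple of lcm(12, 2) = 12 and divides |G| = 48.
Closing under the operation: H = {(0,0), (0,2), (0,4), (0,6), (1,0), (1,2), (1,4), (1,6), (2,0), (2,2), (2,4), (2,6), (3,0), (3,2), (3,4), (3,6), (4,0), (4,2), (4,4), (4,6), (5,0), (5,2), (5,4), (5,6)}, so |H| = 24.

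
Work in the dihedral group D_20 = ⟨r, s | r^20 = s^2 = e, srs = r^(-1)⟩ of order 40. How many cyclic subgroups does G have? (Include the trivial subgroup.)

Each element a generates a cyclic subgroup ⟨a⟩; distinct elements may generate the same one (a cyclic group of order d has φ(d) generators).
Cyclic subgroups by order — order 1: 1; order 2: 21; order 4: 1; order 5: 1; order 10: 1; order 20: 1.
Total: 26.

26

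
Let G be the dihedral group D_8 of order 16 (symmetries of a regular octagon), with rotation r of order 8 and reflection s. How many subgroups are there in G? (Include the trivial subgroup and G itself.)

19

|G| = 16, so by Lagrange every subgroup order divides 16. Divisors: 1, 2, 4, 8, 16.
Subgroups by order — order 1: 1; order 2: 9; order 4: 5; order 8: 3; order 16: 1.
Total: 1 + 9 + 5 + 3 + 1 = 19.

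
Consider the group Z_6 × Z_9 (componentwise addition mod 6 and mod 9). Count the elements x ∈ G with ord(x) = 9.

An element (a,b) has order lcm(ord(a), ord(b)); count pairs with lcm equal to 9.
Enumerating gives 18 such elements.

18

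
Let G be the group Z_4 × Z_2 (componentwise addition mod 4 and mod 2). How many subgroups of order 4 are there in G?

|G| = 8 and 4 | 8, so subgroups of order 4 are possible by Lagrange.
The subgroups of order 4 are: {(0,0), (0,1), (2,0), (2,1)}; {(0,0), (1,0), (2,0), (3,0)}; {(0,0), (1,1), (2,0), (3,1)}.
So G has 3 subgroups of order 4.

3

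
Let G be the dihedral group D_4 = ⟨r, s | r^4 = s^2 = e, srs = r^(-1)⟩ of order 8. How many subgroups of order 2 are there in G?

|G| = 8 and 2 | 8, so subgroups of order 2 are possible by Lagrange.
The subgroups of order 2 are: {e, r^2}; {e, r^2s}; {e, r^3s}; {e, rs}; … (5 in all).
So G has 5 subgroups of order 2.

5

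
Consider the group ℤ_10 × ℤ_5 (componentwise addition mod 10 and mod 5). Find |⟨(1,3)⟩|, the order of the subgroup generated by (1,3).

10

The order of (1,3) in Z_10 × Z_5 is lcm(ord(1) in Z_10, ord(3) in Z_5).
ord(1) = 10 and ord(3) = 5, so |⟨(1,3)⟩| = lcm(10, 5) = 10.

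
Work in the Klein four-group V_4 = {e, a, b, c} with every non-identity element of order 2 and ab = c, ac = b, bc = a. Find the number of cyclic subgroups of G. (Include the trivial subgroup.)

A cyclic subgroup of order d is generated by each of its φ(d) elements of order d, so the cyclic subgroups of order d number (#elements of order d)/φ(d).
Cyclic subgroups by order — order 1: 1; order 2: 3.
Total: 4.

4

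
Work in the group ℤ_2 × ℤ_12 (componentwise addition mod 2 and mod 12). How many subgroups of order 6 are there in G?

3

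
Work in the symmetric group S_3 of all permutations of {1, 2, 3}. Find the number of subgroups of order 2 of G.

3

|G| = 6 and 2 | 6, so subgroups of order 2 are possible by Lagrange.
The subgroups of order 2 are: {e, (1 2)}; {e, (1 3)}; {e, (2 3)}.
So G has 3 subgroups of order 2.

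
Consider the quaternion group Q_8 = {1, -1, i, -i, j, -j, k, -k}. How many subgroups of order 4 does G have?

|G| = 8 and 4 | 8, so subgroups of order 4 are possible by Lagrange.
The subgroups of order 4 are: {1, -1, i, -i}; {1, -1, j, -j}; {1, -1, k, -k}.
So G has 3 subgroups of order 4.

3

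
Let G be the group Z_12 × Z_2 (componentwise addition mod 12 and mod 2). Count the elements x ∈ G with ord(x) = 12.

An element (a,b) has order lcm(ord(a), ord(b)); count pairs with lcm equal to 12.
Enumerating gives 8 such elements.

8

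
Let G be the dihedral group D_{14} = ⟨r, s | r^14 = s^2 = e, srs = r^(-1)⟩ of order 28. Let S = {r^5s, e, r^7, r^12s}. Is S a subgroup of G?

|S| = 4 divides |G| = 28, consistent with Lagrange.
S contains the identity, every element's inverse is in S, and S is closed under ·: it is a subgroup.

Yes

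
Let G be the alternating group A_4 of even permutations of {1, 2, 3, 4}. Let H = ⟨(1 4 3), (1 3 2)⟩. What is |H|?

12

|⟨(1 4 3)⟩| = 3 and |⟨(1 3 2)⟩| = 3, so |H| is a multiple of lcm(3, 3) = 3 and divides |G| = 12.
Closing {(1 4 3), (1 3 2)} under the group operation gives all of G, so |H| = 12.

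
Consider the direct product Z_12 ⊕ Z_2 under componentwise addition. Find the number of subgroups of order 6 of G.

3

|G| = 24 and 6 | 24, so subgroups of order 6 are possible by Lagrange.
The subgroups of order 6 are: {(0,0), (0,1), (4,0), (4,1), (8,0), (8,1)}; {(0,0), (2,0), (4,0), (6,0), (8,0), (10,0)}; {(0,0), (2,1), (4,0), (6,1), (8,0), (10,1)}.
So G has 3 subgroups of order 6.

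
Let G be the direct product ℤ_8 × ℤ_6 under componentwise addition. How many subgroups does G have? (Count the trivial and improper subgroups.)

22

|G| = 48, so by Lagrange every subgroup order divides 48. Divisors: 1, 2, 3, 4, 6, 8, 12, 16, 24, 48.
Subgroups by order — order 1: 1; order 2: 3; order 3: 1; order 4: 3; order 6: 3; order 8: 3; order 12: 3; order 16: 1; order 24: 3; order 48: 1.
Total: 1 + 3 + 1 + 3 + 3 + 3 + 3 + 1 + 3 + 1 = 22.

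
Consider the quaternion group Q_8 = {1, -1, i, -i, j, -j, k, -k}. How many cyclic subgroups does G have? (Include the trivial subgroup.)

5

Each element a generates a cyclic subgroup ⟨a⟩; distinct elements may generate the same one (a cyclic group of order d has φ(d) generators).
Cyclic subgroups by order — order 1: 1; order 2: 1; order 4: 3.
Total: 5.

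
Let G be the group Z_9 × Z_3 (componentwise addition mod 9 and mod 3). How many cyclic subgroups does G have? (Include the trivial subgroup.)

8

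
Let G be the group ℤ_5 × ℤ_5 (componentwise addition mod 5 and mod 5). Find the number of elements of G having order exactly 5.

24

An element (a,b) has order lcm(ord(a), ord(b)); count pairs with lcm equal to 5.
Enumerating gives 24 such elements.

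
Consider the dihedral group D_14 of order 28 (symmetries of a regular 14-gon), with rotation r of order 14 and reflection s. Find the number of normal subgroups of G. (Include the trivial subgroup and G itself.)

G has 28 subgroups. Checking conjugation-invariance by order — order 1: 1/1 normal; order 2: 1/15 normal; order 4: 0/7 normal; order 7: 1/1 normal; order 14: 3/3 normal; order 28: 1/1 normal.
Total normal subgroups: 7.

7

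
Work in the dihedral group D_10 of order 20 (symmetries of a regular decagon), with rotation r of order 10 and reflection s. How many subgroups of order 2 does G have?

|G| = 20 and 2 | 20, so subgroups of order 2 are possible by Lagrange.
The subgroups of order 2 are: {e, r^2s}; {e, r^3s}; {e, r^4s}; {e, r^5}; … (11 in all).
So G has 11 subgroups of order 2.

11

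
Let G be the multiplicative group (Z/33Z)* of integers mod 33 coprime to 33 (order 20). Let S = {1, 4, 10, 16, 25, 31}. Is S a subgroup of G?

|S| = 6 does not divide |G| = 20, so by Lagrange S is not a subgroup.

No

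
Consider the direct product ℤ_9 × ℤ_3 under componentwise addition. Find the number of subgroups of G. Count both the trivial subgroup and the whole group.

|G| = 27, so by Lagrange every subgroup order divides 27. Divisors: 1, 3, 9, 27.
Subgroups by order — order 1: 1; order 3: 4; order 9: 4; order 27: 1.
Total: 1 + 4 + 4 + 1 = 10.

10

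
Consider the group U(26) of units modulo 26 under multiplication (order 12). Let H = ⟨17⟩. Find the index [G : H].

|⟨17⟩| = 6 and |G| = 12.
By Lagrange, [G : H] = |G|/|H| = 12/6 = 2.

2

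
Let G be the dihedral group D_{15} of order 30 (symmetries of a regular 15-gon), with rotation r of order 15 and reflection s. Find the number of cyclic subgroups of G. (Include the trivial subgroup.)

19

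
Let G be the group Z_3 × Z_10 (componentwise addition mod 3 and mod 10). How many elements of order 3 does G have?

An element (a,b) has order lcm(ord(a), ord(b)); count pairs with lcm equal to 3.
Enumerating gives 2 such elements.

2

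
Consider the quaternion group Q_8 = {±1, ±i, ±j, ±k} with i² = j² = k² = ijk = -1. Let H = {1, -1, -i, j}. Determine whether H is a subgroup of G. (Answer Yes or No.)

No

-i ∈ H but its inverse i ∉ H, so H is not a subgroup.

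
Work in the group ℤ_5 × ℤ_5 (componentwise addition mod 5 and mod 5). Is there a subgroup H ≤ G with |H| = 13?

13 does not divide |G| = 25, so by Lagrange no subgroup of order 13 exists.

No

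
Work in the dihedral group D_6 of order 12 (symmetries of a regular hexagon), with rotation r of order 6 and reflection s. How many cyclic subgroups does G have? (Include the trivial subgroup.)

10

Group the elements of G by the cyclic subgroup they generate; each cyclic subgroup of order d accounts for φ(d) elements.
Cyclic subgroups by order — order 1: 1; order 2: 7; order 3: 1; order 6: 1.
Total: 10.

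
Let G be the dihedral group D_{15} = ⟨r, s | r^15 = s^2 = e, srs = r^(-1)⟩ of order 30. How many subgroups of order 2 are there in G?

|G| = 30 and 2 | 30, so subgroups of order 2 are possible by Lagrange.
The subgroups of order 2 are: {e, r^10s}; {e, r^11s}; {e, r^12s}; {e, r^13s}; … (15 in all).
So G has 15 subgroups of order 2.

15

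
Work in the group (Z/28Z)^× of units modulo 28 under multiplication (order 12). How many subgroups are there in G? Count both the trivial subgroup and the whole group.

|G| = 12, so by Lagrange every subgroup order divides 12. Divisors: 1, 2, 3, 4, 6, 12.
Subgroups by order — order 1: 1; order 2: 3; order 3: 1; order 4: 1; order 6: 3; order 12: 1.
Total: 1 + 3 + 1 + 1 + 3 + 1 = 10.

10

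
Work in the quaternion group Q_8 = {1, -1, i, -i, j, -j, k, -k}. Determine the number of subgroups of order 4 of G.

|G| = 8 and 4 | 8, so subgroups of order 4 are possible by Lagrange.
The subgroups of order 4 are: {1, -1, i, -i}; {1, -1, j, -j}; {1, -1, k, -k}.
So G has 3 subgroups of order 4.

3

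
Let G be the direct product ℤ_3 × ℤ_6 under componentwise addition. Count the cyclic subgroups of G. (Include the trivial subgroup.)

A cyclic subgroup of order d is generated by each of its φ(d) elements of order d, so the cyclic subgroups of order d number (#elements of order d)/φ(d).
Cyclic subgroups by order — order 1: 1; order 2: 1; order 3: 4; order 6: 4.
Total: 10.

10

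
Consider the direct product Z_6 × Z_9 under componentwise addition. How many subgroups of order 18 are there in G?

4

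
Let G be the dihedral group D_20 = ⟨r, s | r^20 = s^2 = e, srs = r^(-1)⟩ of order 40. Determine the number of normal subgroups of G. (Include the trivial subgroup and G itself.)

G has 48 subgroups. Checking conjugation-invariance by order — order 1: 1/1 normal; order 2: 1/21 normal; order 4: 1/11 normal; order 5: 1/1 normal; order 8: 0/5 normal; order 10: 1/5 normal; order 20: 3/3 normal; order 40: 1/1 normal.
Total normal subgroups: 9.

9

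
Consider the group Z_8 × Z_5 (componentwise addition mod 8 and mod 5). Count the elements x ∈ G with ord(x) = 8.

An element (a,b) has order lcm(ord(a), ord(b)); count pairs with lcm equal to 8.
Enumerating gives 4 such elements.

4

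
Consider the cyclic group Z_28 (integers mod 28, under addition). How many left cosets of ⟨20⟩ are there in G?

|⟨20⟩| = 7 and |G| = 28.
By Lagrange, [G : H] = |G|/|H| = 28/7 = 4.

4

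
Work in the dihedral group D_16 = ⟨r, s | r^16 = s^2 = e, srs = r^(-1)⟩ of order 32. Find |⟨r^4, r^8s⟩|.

8

|⟨r^4⟩| = 4 and |⟨r^8s⟩| = 2, so |H| is a multiple of lcm(4, 2) = 4 and divides |G| = 32.
Closing under the operation: H = {e, r^4, r^8, r^12, s, r^4s, r^8s, r^12s}, so |H| = 8.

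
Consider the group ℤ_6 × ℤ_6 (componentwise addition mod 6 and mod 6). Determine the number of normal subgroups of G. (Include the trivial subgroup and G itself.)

G is abelian, so every subgroup is normal.
G has 30 subgroups in total, hence 30 normal subgroups.

30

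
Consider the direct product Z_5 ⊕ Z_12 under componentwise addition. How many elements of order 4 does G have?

2

An element (a,b) has order lcm(ord(a), ord(b)); count pairs with lcm equal to 4.
Enumerating gives 2 such elements.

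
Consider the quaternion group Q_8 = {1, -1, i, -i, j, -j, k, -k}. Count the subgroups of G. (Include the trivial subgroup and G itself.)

|G| = 8, so by Lagrange every subgroup order divides 8. Divisors: 1, 2, 4, 8.
Subgroups by order — order 1: 1; order 2: 1; order 4: 3; order 8: 1.
Total: 1 + 1 + 3 + 1 = 6.

6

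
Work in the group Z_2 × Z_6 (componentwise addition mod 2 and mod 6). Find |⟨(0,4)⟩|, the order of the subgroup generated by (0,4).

The order of (0,4) in Z_2 × Z_6 is lcm(ord(0) in Z_2, ord(4) in Z_6).
ord(0) = 1 and ord(4) = 3, so |⟨(0,4)⟩| = lcm(1, 3) = 3.

3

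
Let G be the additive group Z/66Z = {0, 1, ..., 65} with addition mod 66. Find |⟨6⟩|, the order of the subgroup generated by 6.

In Z/66Z, the order of an element a is n/gcd(a, n).
gcd(6, 66) = 6, so |⟨6⟩| = 66/6 = 11.

11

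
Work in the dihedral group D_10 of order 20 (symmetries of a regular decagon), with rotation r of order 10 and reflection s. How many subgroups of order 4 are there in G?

|G| = 20 and 4 | 20, so subgroups of order 4 are possible by Lagrange.
The subgroups of order 4 are: {e, r^5, r^2s, r^7s}; {e, r^5, r^3s, r^8s}; {e, r^5, r^4s, r^9s}; {e, r^5, s, r^5s}; … (5 in all).
So G has 5 subgroups of order 4.

5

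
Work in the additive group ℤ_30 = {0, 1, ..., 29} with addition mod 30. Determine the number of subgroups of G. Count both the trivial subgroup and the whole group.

8

Subgroups of the cyclic group ℤ_30 correspond bijectively to divisors of 30.
Divisors of 30: 1, 2, 3, 5, 6, 10, 15, 30.
So ℤ_30 has 8 subgroups.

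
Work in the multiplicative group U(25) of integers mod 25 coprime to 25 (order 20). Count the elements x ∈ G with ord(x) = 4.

The elements of order 4 are: 7, 18.
That's 2.

2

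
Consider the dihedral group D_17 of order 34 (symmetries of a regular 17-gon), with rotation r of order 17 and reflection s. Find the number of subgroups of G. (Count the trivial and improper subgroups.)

20

|G| = 34, so by Lagrange every subgroup order divides 34. Divisors: 1, 2, 17, 34.
Subgroups by order — order 1: 1; order 2: 17; order 17: 1; order 34: 1.
Total: 1 + 17 + 1 + 1 = 20.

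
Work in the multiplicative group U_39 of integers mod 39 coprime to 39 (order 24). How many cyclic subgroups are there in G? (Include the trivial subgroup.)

12

Group the elements of G by the cyclic subgroup they generate; each cyclic subgroup of order d accounts for φ(d) elements.
Cyclic subgroups by order — order 1: 1; order 2: 3; order 3: 1; order 4: 2; order 6: 3; order 12: 2.
Total: 12.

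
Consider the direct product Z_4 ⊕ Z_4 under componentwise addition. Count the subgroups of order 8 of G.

3

|G| = 16 and 8 | 16, so subgroups of order 8 are possible by Lagrange.
The subgroups of order 8 are: {(0,0), (0,1), (0,2), (0,3), (2,0), (2,1), (2,2), (2,3)}; {(0,0), (0,2), (1,0), (1,2), (2,0), (2,2), (3,0), (3,2)}; {(0,0), (0,2), (1,1), (1,3), (2,0), (2,2), (3,1), (3,3)}.
So G has 3 subgroups of order 8.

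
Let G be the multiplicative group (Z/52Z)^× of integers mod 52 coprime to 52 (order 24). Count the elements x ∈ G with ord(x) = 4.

4

The elements of order 4 are: 5, 21, 31, 47.
That's 4.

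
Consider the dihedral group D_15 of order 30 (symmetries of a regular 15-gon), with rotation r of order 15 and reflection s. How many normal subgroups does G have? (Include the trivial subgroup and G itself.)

G has 28 subgroups. Checking conjugation-invariance by order — order 1: 1/1 normal; order 2: 0/15 normal; order 3: 1/1 normal; order 5: 1/1 normal; order 6: 0/5 normal; order 10: 0/3 normal; order 15: 1/1 normal; order 30: 1/1 normal.
Total normal subgroups: 5.

5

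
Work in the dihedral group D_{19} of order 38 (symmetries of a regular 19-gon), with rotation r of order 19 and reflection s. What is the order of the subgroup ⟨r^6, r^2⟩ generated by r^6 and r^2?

|⟨r^6⟩| = 19 and |⟨r^2⟩| = 19, so |H| is a multiple of lcm(19, 19) = 19 and divides |G| = 38.
Closing under the operation: H = {e, r, r^2, r^3, r^4, r^5, r^6, r^7, r^8, r^9, r^10, r^11, r^12, r^13, r^14, r^15, r^16, r^17, r^18}, so |H| = 19.

19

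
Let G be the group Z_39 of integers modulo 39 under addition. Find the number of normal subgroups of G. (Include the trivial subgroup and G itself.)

G is abelian, so every subgroup is normal.
G has 4 subgroups in total, hence 4 normal subgroups.

4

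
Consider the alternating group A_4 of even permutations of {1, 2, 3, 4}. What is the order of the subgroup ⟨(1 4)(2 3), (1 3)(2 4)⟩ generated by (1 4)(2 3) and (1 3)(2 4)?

4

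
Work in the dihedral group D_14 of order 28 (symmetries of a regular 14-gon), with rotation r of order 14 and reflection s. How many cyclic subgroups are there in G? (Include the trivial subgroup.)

18

Each element a generates a cyclic subgroup ⟨a⟩; distinct elements may generate the same one (a cyclic group of order d has φ(d) generators).
Cyclic subgroups by order — order 1: 1; order 2: 15; order 7: 1; order 14: 1.
Total: 18.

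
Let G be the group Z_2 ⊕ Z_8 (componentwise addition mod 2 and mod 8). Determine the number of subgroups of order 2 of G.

3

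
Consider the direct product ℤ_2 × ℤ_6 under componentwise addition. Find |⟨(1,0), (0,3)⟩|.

|⟨(1,0)⟩| = 2 and |⟨(0,3)⟩| = 2, so |H| is a multiple of lcm(2, 2) = 2 and divides |G| = 12.
Closing under the operation: H = {(0,0), (0,3), (1,0), (1,3)}, so |H| = 4.

4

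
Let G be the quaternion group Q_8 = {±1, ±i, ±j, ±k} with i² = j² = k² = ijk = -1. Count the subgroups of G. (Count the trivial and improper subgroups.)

|G| = 8, so by Lagrange every subgroup order divides 8. Divisors: 1, 2, 4, 8.
Subgroups by order — order 1: 1; order 2: 1; order 4: 3; order 8: 1.
Total: 1 + 1 + 3 + 1 = 6.

6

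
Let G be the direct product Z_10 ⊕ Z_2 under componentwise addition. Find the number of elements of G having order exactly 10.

12

An element (a,b) has order lcm(ord(a), ord(b)); count pairs with lcm equal to 10.
Enumerating gives 12 such elements.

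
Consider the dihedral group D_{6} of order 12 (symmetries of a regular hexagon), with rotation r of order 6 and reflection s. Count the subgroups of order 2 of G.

7

|G| = 12 and 2 | 12, so subgroups of order 2 are possible by Lagrange.
The subgroups of order 2 are: {e, r^2s}; {e, r^3}; {e, r^3s}; {e, r^4s}; … (7 in all).
So G has 7 subgroups of order 2.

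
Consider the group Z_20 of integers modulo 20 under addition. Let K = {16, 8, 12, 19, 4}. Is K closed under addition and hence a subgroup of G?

No

The identity 0 ∉ K, so K is not a subgroup.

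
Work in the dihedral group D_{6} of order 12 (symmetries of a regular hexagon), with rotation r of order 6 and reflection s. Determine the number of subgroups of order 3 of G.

1

|G| = 12 and 3 | 12, so subgroups of order 3 are possible by Lagrange.
The subgroups of order 3 are: {e, r^2, r^4}.
So G has 1 subgroup of order 3.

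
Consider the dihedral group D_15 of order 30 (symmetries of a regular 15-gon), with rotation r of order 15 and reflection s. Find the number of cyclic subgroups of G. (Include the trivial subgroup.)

Each element a generates a cyclic subgroup ⟨a⟩; distinct elements may generate the same one (a cyclic group of order d has φ(d) generators).
Cyclic subgroups by order — order 1: 1; order 2: 15; order 3: 1; order 5: 1; order 15: 1.
Total: 19.

19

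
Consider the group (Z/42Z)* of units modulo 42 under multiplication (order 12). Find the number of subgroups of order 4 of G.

|G| = 12 and 4 | 12, so subgroups of order 4 are possible by Lagrange.
The subgroups of order 4 are: {1, 13, 29, 41}.
So G has 1 subgroup of order 4.

1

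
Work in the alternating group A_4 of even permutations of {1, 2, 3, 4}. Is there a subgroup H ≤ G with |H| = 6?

No

6 | 12, so Lagrange does not rule it out; but checking all subgroups of G, none has order 6.
(A_4 is the standard example that the converse of Lagrange fails.)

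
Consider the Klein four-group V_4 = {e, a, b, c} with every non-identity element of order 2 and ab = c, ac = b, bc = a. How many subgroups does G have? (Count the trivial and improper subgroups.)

5

|G| = 4, so by Lagrange every subgroup order divides 4. Divisors: 1, 2, 4.
Subgroups by order — order 1: 1; order 2: 3; order 4: 1.
Total: 1 + 3 + 1 = 5.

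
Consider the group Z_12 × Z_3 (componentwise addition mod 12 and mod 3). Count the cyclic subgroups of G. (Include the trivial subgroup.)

15

Group the elements of G by the cyclic subgroup they generate; each cyclic subgroup of order d accounts for φ(d) elements.
Cyclic subgroups by order — order 1: 1; order 2: 1; order 3: 4; order 4: 1; order 6: 4; order 12: 4.
Total: 15.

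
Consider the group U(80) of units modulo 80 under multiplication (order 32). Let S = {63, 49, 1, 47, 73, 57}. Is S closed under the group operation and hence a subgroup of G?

No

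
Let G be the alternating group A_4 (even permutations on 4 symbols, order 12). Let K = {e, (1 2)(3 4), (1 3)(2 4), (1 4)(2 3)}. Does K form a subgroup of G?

Yes

|K| = 4 divides |G| = 12, consistent with Lagrange.
K contains the identity, every element's inverse is in K, and K is closed under ∘: it is a subgroup.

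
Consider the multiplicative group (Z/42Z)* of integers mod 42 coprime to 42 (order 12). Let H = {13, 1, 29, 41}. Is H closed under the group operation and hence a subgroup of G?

Yes

|H| = 4 divides |G| = 12, consistent with Lagrange.
H contains the identity, every element's inverse is in H, and H is closed under ·: it is a subgroup.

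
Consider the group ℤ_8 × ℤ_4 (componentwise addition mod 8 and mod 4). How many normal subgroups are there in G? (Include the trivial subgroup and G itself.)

22

G is abelian, so every subgroup is normal.
G has 22 subgroups in total, hence 22 normal subgroups.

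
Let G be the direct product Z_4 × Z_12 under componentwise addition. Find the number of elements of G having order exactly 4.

12

An element (a,b) has order lcm(ord(a), ord(b)); count pairs with lcm equal to 4.
Enumerating gives 12 such elements.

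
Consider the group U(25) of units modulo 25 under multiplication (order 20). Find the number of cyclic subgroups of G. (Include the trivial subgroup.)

A cyclic subgroup of order d is generated by each of its φ(d) elements of order d, so the cyclic subgroups of order d number (#elements of order d)/φ(d).
Cyclic subgroups by order — order 1: 1; order 2: 1; order 4: 1; order 5: 1; order 10: 1; order 20: 1.
Total: 6.

6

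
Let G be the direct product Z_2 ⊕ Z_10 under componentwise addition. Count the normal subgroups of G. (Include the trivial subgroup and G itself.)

10

G is abelian, so every subgroup is normal.
G has 10 subgroups in total, hence 10 normal subgroups.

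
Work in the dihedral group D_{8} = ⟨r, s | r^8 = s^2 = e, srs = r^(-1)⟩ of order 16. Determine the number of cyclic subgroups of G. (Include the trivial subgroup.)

12

Group the elements of G by the cyclic subgroup they generate; each cyclic subgroup of order d accounts for φ(d) elements.
Cyclic subgroups by order — order 1: 1; order 2: 9; order 4: 1; order 8: 1.
Total: 12.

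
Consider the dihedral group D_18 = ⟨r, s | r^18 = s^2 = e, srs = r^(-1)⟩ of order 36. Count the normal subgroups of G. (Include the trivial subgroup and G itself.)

G has 45 subgroups. Checking conjugation-invariance by order — order 1: 1/1 normal; order 2: 1/19 normal; order 3: 1/1 normal; order 4: 0/9 normal; order 6: 1/7 normal; order 9: 1/1 normal; order 12: 0/3 normal; order 18: 3/3 normal; order 36: 1/1 normal.
Total normal subgroups: 9.

9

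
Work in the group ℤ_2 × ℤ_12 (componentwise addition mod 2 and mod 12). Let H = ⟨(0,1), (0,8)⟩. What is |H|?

12

|⟨(0,1)⟩| = 12 and |⟨(0,8)⟩| = 3, so |H| is a multiple of lcm(12, 3) = 12 and divides |G| = 24.
Closing under the operation: H = {(0,0), (0,1), (0,2), (0,3), (0,4), (0,5), (0,6), (0,7), (0,8), (0,9), (0,10), (0,11)}, so |H| = 12.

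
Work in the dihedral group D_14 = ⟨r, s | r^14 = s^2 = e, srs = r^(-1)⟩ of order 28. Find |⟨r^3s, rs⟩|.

14

|⟨r^3s⟩| = 2 and |⟨rs⟩| = 2, so |H| is a multiple of lcm(2, 2) = 2 and divides |G| = 28.
Closing under the operation: H = {e, r^2, r^4, r^6, r^8, r^10, r^12, rs, r^3s, r^5s, r^7s, r^9s, r^11s, r^13s}, so |H| = 14.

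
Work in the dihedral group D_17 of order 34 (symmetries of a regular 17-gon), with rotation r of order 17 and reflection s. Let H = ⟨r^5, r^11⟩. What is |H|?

|⟨r^5⟩| = 17 and |⟨r^11⟩| = 17, so |H| is a multiple of lcm(17, 17) = 17 and divides |G| = 34.
Closing under the operation: H = {e, r, r^2, r^3, r^4, r^5, r^6, r^7, r^8, r^9, r^10, r^11, r^12, r^13, r^14, r^15, r^16}, so |H| = 17.

17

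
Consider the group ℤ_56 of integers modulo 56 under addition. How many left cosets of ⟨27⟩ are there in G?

1

|⟨27⟩| = 56 and |G| = 56.
By Lagrange, [G : H] = |G|/|H| = 56/56 = 1.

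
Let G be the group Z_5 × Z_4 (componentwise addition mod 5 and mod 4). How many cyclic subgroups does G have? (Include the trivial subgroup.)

Each element a generates a cyclic subgroup ⟨a⟩; distinct elements may generate the same one (a cyclic group of order d has φ(d) generators).
Cyclic subgroups by order — order 1: 1; order 2: 1; order 4: 1; order 5: 1; order 10: 1; order 20: 1.
Total: 6.

6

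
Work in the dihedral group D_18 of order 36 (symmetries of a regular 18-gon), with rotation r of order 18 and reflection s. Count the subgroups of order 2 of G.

|G| = 36 and 2 | 36, so subgroups of order 2 are possible by Lagrange.
The subgroups of order 2 are: {e, r^10s}; {e, r^11s}; {e, r^12s}; {e, r^13s}; … (19 in all).
So G has 19 subgroups of order 2.

19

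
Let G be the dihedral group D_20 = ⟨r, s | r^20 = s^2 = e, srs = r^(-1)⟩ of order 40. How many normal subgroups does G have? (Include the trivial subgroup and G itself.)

9

G has 48 subgroups. Checking conjugation-invariance by order — order 1: 1/1 normal; order 2: 1/21 normal; order 4: 1/11 normal; order 5: 1/1 normal; order 8: 0/5 normal; order 10: 1/5 normal; order 20: 3/3 normal; order 40: 1/1 normal.
Total normal subgroups: 9.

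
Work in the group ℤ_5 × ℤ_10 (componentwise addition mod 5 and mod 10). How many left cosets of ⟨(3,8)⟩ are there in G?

|⟨(3,8)⟩| = 5 and |G| = 50.
By Lagrange, [G : H] = |G|/|H| = 50/5 = 10.

10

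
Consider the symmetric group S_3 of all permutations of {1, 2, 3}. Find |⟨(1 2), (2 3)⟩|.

|⟨(1 2)⟩| = 2 and |⟨(2 3)⟩| = 2, so |H| is a multiple of lcm(2, 2) = 2 and divides |G| = 6.
Closing {(1 2), (2 3)} under the group operation gives all of G, so |H| = 6.

6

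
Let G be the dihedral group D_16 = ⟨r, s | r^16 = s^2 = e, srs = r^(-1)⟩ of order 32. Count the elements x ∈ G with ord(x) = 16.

8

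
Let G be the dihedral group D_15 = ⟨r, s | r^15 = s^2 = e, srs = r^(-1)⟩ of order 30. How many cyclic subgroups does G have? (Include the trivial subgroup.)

19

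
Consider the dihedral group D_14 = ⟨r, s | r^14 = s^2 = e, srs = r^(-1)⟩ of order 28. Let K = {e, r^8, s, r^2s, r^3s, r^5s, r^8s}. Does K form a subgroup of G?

No

r^8 ∈ K but its inverse r^6 ∉ K, so K is not a subgroup.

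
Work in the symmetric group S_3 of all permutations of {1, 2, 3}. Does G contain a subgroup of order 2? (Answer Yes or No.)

Yes

2 | 6. A subgroup of order 2 is {e, (1 2)}.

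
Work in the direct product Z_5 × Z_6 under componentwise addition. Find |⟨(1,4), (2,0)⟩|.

|⟨(1,4)⟩| = 15 and |⟨(2,0)⟩| = 5, so |H| is a multiple of lcm(15, 5) = 15 and divides |G| = 30.
Closing under the operation: H = {(0,0), (0,2), (0,4), (1,0), (1,2), (1,4), (2,0), (2,2), (2,4), (3,0), (3,2), (3,4), (4,0), (4,2), (4,4)}, so |H| = 15.

15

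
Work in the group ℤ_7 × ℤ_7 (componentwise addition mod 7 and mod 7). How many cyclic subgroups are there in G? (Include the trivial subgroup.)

9

Group the elements of G by the cyclic subgroup they generate; each cyclic subgroup of order d accounts for φ(d) elements.
Cyclic subgroups by order — order 1: 1; order 7: 8.
Total: 9.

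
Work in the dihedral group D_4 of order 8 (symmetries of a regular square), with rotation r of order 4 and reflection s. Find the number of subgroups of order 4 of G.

3

|G| = 8 and 4 | 8, so subgroups of order 4 are possible by Lagrange.
The subgroups of order 4 are: {e, r, r^2, r^3}; {e, r^2, s, r^2s}; {e, r^2, rs, r^3s}.
So G has 3 subgroups of order 4.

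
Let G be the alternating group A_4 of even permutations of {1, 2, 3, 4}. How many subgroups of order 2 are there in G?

3

|G| = 12 and 2 | 12, so subgroups of order 2 are possible by Lagrange.
The subgroups of order 2 are: {e, (1 2)(3 4)}; {e, (1 3)(2 4)}; {e, (1 4)(2 3)}.
So G has 3 subgroups of order 2.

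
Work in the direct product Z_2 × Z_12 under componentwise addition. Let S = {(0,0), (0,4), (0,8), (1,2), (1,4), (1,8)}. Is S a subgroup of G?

No

(1,2) ∈ S but its inverse (1,10) ∉ S, so S is not a subgroup.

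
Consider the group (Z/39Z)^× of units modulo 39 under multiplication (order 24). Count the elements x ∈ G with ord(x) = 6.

6

The elements of order 6 are: 4, 10, 17, 23, 29, 35.
That's 6.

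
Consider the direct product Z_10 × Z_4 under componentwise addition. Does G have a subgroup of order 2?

Yes

2 | 40. A subgroup of order 2 is {(0,0), (0,2)}.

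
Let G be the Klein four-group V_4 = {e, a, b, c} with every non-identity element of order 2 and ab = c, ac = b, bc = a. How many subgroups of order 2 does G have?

3

|G| = 4 and 2 | 4, so subgroups of order 2 are possible by Lagrange.
The subgroups of order 2 are: {e, a}; {e, b}; {e, c}.
So G has 3 subgroups of order 2.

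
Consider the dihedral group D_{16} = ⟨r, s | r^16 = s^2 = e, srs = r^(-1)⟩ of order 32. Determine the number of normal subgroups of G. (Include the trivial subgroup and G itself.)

G has 36 subgroups. Checking conjugation-invariance by order — order 1: 1/1 normal; order 2: 1/17 normal; order 4: 1/9 normal; order 8: 1/5 normal; order 16: 3/3 normal; order 32: 1/1 normal.
Total normal subgroups: 8.

8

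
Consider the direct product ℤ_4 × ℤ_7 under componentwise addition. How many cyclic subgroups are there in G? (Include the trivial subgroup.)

6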